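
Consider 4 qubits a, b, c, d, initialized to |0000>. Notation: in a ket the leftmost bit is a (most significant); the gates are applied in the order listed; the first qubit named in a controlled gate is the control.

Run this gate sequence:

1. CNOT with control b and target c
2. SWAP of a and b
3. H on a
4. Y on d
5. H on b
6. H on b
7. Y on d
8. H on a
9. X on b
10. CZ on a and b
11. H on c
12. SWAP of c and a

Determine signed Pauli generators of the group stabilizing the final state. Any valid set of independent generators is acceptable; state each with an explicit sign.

The final state is stabilized by the group generated by +XIII, -IZII, +IIZI, +IIIZ; other independent generating sets are equally valid. Key observation: steps 3-8 multiply out to the identity, so the circuit reduces to the remaining gates.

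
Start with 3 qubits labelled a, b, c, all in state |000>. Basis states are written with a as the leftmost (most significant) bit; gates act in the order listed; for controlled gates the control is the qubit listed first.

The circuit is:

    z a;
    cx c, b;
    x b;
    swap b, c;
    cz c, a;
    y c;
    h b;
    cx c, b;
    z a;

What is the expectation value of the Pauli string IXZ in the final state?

In the final state, IXZ has expectation 1.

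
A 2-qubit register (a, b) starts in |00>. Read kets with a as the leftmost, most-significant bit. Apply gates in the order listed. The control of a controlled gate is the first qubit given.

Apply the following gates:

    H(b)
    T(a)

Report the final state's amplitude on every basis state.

The final amplitudes are sqrt(2)/2 on |00>, sqrt(2)/2 on |01>, 0 on |10>, 0 on |11>.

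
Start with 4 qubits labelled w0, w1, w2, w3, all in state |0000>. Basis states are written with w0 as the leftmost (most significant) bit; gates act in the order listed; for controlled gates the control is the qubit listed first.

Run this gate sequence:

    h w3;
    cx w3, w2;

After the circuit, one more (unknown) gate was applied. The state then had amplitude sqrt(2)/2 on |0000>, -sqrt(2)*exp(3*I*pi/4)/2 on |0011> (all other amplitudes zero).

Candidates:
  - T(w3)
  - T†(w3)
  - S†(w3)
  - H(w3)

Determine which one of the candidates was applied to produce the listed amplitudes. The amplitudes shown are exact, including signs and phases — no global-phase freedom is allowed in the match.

It was T†(w3) that produced the state shown.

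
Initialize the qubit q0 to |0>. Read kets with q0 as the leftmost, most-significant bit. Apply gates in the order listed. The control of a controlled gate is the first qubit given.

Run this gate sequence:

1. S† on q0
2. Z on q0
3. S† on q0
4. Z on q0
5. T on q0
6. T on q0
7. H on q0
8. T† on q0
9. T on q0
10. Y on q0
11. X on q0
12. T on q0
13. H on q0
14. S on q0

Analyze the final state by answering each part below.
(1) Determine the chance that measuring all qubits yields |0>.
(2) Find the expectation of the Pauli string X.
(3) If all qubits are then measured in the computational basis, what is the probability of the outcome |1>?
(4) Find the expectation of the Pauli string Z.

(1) Outcome |0> occurs with probability 1/2 - sqrt(2)/4.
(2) In the final state, X has expectation -sqrt(2)/2.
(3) The probability of measuring |1> is sqrt(2)/4 + 1/2.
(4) The observable Z averages to -sqrt(2)/2.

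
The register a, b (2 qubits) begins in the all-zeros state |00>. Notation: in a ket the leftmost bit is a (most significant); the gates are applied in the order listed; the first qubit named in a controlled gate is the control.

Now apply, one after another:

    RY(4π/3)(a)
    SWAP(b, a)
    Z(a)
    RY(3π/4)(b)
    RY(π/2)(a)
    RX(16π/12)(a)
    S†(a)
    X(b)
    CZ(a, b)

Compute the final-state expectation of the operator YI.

In the final state, YI has expectation sqrt(2)/4 + sqrt(6)/4.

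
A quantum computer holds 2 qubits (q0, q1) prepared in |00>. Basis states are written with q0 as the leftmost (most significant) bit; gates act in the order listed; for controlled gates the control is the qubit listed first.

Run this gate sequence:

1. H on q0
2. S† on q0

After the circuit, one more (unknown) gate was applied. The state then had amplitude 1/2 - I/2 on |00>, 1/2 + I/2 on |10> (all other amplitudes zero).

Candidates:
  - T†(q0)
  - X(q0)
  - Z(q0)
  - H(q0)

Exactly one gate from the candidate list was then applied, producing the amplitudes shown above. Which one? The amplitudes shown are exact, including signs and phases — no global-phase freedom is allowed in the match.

The applied gate was H(q0).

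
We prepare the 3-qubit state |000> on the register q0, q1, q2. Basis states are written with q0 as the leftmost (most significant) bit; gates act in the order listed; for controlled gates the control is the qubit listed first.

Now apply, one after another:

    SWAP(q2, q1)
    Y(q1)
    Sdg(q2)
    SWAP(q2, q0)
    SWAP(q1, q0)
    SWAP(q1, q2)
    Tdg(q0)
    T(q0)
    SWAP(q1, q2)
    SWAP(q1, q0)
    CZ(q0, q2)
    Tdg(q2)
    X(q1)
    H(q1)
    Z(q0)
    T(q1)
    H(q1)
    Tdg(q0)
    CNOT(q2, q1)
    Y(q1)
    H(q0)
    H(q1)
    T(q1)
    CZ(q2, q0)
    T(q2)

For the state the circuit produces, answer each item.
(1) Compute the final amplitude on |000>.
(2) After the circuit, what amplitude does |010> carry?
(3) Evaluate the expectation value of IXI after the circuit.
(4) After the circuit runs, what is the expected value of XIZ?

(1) The final state's coefficient on |000> equals -exp(I*pi/4)/2. Key observation: steps 5-10 multiply out to the identity, so the circuit reduces to the remaining gates.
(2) |010> carries amplitude exp(I*pi/4)/2 in the final state.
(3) The expectation value of IXI is -1.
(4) The observable XIZ averages to 1.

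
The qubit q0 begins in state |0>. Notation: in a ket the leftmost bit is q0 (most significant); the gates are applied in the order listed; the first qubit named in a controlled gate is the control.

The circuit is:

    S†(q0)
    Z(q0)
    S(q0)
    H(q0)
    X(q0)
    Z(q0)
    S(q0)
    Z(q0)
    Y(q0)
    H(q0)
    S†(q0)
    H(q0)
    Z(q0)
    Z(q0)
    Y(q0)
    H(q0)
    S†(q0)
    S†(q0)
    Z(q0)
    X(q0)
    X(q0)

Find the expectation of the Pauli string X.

The observable X averages to 1.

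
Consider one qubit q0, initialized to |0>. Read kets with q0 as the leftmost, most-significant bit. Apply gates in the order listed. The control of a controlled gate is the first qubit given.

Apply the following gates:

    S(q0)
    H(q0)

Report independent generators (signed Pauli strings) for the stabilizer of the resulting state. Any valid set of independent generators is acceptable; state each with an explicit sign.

One valid set of independent stabilizer generators is +X (any independent generating set of the same group is equally correct).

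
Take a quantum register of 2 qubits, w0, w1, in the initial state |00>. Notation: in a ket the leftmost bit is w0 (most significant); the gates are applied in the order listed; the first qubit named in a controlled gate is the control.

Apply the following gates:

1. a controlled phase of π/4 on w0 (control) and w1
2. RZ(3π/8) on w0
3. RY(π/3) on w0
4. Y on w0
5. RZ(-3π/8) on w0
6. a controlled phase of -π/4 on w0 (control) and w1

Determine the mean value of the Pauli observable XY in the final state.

In the final state, XY has expectation 0.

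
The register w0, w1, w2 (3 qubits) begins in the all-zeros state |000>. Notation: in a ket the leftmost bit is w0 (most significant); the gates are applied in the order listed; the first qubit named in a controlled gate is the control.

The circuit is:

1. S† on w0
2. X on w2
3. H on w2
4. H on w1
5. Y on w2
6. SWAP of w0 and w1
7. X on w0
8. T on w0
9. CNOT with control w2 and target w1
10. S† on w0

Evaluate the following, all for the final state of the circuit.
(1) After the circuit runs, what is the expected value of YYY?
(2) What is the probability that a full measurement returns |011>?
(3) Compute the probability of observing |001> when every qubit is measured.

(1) The observable YYY averages to sqrt(2)/2.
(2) The probability of measuring |011> is 1/4.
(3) The probability of measuring |001> is 0.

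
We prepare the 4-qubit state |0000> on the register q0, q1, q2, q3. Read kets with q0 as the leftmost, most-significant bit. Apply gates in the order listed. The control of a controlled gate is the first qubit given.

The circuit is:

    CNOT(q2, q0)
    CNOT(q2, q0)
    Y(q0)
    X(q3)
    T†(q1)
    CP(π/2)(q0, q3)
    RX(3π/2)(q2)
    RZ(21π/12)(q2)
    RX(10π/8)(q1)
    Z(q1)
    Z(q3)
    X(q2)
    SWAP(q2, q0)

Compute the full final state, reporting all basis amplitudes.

The resulting statevector has amplitude -sqrt(4 - 2*sqrt(2))*exp(3*I*pi/8)/4 on |0011>, sqrt(2*sqrt(2) + 4)*exp(7*I*pi/8)/4 on |0111>, -sqrt(4 - 2*sqrt(2))*exp(I*pi/8)/4 on |1011>, sqrt(2*sqrt(2) + 4)*exp(5*I*pi/8)/4 on |1111>, and 0 on every other basis state. Key observation: steps 1-2 multiply out to the identity, so the circuit reduces to the remaining gates.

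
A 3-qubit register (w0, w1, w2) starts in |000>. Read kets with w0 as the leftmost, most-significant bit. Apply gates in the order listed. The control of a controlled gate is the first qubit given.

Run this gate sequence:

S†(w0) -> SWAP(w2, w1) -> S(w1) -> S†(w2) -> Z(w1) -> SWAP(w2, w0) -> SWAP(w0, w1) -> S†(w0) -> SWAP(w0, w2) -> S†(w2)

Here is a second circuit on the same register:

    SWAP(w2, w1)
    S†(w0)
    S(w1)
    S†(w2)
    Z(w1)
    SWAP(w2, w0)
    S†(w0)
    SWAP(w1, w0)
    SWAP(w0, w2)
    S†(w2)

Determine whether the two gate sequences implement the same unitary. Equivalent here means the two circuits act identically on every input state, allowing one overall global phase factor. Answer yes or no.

No: there is an input state on which the two circuits produce genuinely different outputs (not merely differing by a phase).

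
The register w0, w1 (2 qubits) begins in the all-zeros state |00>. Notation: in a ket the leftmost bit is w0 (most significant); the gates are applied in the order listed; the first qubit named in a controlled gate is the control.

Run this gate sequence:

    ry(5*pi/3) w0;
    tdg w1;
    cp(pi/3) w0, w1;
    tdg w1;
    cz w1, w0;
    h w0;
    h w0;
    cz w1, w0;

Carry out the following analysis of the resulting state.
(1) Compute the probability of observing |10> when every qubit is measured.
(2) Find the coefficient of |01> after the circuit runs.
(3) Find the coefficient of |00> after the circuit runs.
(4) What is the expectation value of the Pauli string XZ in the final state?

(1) A full measurement returns |10> with probability 1/4. Key observation: gates 5-8 undo each other exactly, leaving only the rest of the circuit to track.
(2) |01> carries amplitude 0 in the final state.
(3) |00> carries amplitude -sqrt(3)/2 in the final state.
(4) In the final state, XZ has expectation -sqrt(3)/2.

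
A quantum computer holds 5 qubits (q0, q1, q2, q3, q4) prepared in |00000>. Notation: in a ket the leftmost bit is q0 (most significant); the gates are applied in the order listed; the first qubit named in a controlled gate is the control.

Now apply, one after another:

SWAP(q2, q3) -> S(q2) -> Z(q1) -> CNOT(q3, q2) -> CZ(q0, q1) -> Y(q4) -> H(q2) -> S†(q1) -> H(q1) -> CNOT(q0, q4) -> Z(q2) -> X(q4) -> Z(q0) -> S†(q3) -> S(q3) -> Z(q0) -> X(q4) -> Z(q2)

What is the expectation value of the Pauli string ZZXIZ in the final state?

The expectation value of ZZXIZ is 0. Key observation: gates 11-18 undo each other exactly, leaving only the rest of the circuit to track.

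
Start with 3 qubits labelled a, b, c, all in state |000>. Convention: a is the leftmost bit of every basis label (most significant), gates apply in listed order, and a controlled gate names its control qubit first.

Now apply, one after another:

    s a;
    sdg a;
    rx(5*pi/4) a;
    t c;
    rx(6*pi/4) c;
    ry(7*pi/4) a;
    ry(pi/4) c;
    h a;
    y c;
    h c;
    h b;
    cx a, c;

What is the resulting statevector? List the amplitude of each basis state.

The final amplitudes are -sqrt(4 - 2*sqrt(2))/16 + sqrt(2*sqrt(2) + 4)/16 - I*sqrt(2 - sqrt(2))/4 - I*sqrt(2*sqrt(2) + 4)/16 - I*sqrt(4 - 2*sqrt(2))/16 on |000>, -sqrt(2 - sqrt(2))/4 - sqrt(2*sqrt(2) + 4)/16 - sqrt(4 - 2*sqrt(2))/16 - I*sqrt(2*sqrt(2) + 4)/16 + I*sqrt(4 - 2*sqrt(2))/16 on |001>, -sqrt(4 - 2*sqrt(2))/16 + sqrt(2*sqrt(2) + 4)/16 - I*sqrt(2 - sqrt(2))/4 - I*sqrt(2*sqrt(2) + 4)/16 - I*sqrt(4 - 2*sqrt(2))/16 on |010>, -sqrt(2 - sqrt(2))/4 - sqrt(2*sqrt(2) + 4)/16 - sqrt(4 - 2*sqrt(2))/16 - I*sqrt(2*sqrt(2) + 4)/16 + I*sqrt(4 - 2*sqrt(2))/16 on |011>, -sqrt(4 - 2*sqrt(2))/16 + sqrt(2*sqrt(2) + 4)/16 - I*sqrt(2*sqrt(2) + 4)/16 - I*sqrt(4 - 2*sqrt(2))/16 + I*sqrt(sqrt(2) + 2)/4 on |100>, -sqrt(sqrt(2) + 2)/4 + sqrt(4 - 2*sqrt(2))/16 + sqrt(2*sqrt(2) + 4)/16 - I*sqrt(4 - 2*sqrt(2))/16 + I*sqrt(2*sqrt(2) + 4)/16 on |101>, -sqrt(4 - 2*sqrt(2))/16 + sqrt(2*sqrt(2) + 4)/16 - I*sqrt(2*sqrt(2) + 4)/16 - I*sqrt(4 - 2*sqrt(2))/16 + I*sqrt(sqrt(2) + 2)/4 on |110>, -sqrt(sqrt(2) + 2)/4 + sqrt(4 - 2*sqrt(2))/16 + sqrt(2*sqrt(2) + 4)/16 - I*sqrt(4 - 2*sqrt(2))/16 + I*sqrt(2*sqrt(2) + 4)/16 on |111>. Key observation: the block from step 1 through step 2 cancels to the identity and can be dropped.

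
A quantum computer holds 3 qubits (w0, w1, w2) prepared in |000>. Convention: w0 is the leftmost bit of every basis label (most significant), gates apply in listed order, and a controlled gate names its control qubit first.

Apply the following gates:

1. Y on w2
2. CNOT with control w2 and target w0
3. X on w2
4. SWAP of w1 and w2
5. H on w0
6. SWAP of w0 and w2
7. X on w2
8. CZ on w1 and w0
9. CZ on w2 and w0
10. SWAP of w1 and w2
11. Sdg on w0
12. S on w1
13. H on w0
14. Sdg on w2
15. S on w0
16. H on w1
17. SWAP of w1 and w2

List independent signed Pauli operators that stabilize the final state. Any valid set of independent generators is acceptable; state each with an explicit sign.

One valid set of independent stabilizer generators is +YII, +IIY, +IZI (any independent generating set of the same group is equally correct).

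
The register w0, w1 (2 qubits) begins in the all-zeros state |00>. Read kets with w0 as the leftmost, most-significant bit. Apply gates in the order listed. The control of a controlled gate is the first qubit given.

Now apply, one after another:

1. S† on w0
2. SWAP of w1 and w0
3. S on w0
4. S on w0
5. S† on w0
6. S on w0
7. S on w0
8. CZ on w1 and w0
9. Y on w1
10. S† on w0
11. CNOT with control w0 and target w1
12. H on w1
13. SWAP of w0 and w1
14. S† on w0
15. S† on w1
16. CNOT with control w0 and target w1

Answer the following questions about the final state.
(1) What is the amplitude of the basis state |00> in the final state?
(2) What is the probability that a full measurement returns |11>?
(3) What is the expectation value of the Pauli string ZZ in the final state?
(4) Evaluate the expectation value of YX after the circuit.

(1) The final state's coefficient on |00> equals sqrt(2)*I/2.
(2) The probability of measuring |11> is 1/2.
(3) The observable ZZ averages to 1.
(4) The observable YX averages to 1.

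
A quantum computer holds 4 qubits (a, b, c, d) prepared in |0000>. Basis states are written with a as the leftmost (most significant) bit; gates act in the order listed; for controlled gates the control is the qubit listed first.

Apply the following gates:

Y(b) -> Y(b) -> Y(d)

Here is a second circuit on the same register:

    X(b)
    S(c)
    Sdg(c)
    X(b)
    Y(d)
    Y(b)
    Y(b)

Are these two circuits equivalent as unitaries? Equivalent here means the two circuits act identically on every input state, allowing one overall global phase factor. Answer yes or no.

Yes: on every input state the two circuits agree up to one overall phase factor.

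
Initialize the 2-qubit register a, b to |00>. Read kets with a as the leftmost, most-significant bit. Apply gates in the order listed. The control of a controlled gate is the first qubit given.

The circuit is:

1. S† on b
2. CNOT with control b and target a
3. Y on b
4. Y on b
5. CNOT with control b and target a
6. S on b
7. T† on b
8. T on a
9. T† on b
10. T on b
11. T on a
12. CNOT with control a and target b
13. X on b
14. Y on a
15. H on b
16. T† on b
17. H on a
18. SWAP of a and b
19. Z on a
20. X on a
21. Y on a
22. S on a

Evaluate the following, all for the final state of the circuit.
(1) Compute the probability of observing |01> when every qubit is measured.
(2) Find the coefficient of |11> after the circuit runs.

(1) The probability of measuring |01> is 1/4. Key observation: the block from step 1 through step 6 cancels to the identity and can be dropped.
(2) The final state's coefficient on |11> equals exp(I*pi/4)/2.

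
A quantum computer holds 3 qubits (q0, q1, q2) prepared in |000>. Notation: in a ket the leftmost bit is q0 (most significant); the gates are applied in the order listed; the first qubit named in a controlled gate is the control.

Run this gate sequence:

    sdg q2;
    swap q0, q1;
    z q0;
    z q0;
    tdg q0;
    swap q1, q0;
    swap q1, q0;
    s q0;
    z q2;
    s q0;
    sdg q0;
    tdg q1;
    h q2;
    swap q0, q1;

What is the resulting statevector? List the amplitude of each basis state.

The resulting statevector has amplitude sqrt(2)/2 on |000>, sqrt(2)/2 on |001>, and 0 on every other basis state.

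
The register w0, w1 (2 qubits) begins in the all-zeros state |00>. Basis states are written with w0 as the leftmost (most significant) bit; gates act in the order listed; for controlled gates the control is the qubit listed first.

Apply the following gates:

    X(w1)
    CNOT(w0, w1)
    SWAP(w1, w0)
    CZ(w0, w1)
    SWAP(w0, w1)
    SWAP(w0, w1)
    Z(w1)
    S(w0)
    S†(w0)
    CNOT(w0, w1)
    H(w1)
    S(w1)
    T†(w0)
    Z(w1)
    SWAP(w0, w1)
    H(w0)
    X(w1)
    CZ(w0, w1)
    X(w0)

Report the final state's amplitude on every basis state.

The final amplitudes are (-1 + I)*exp(3*I*pi/4)/2 on |00>, 0 on |01>, sqrt(2)/2 on |10>, 0 on |11>. Key observation: the block from step 8 through step 9 cancels to the identity and can be dropped.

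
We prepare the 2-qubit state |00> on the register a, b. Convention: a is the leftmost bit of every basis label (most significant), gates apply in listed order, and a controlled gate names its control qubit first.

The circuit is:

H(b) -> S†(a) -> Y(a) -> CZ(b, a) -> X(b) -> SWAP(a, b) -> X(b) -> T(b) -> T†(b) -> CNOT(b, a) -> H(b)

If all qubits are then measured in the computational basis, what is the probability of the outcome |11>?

The probability of measuring |11> is 1/4.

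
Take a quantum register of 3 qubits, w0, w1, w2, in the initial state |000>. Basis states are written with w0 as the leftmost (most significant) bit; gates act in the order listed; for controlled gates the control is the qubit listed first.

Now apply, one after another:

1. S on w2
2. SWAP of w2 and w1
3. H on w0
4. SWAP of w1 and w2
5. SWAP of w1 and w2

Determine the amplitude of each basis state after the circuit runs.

The resulting statevector has amplitude sqrt(2)/2 on |000>, sqrt(2)/2 on |100>, and 0 on every other basis state. Key observation: the block from step 4 through step 5 cancels to the identity and can be dropped.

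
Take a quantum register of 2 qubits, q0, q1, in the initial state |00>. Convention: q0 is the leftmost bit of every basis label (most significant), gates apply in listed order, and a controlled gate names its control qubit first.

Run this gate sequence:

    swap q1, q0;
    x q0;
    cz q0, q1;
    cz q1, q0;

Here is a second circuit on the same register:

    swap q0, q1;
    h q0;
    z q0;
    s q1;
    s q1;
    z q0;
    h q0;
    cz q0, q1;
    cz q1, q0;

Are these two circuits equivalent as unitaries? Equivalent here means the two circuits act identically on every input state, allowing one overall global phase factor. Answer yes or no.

No, they are not equivalent — no single phase factor reconciles the two unitaries.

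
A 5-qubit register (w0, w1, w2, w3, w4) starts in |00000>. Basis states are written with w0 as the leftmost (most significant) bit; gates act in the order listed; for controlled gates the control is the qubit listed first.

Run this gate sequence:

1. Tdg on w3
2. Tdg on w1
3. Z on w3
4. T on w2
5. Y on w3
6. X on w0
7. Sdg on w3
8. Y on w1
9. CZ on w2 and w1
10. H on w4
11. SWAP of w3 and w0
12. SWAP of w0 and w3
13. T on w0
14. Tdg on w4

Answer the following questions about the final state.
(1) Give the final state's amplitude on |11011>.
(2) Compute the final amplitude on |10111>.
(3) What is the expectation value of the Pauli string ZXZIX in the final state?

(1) The amplitude on |11011> is sqrt(2)*I/2.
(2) The amplitude on |10111> is 0.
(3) The observable ZXZIX averages to 0.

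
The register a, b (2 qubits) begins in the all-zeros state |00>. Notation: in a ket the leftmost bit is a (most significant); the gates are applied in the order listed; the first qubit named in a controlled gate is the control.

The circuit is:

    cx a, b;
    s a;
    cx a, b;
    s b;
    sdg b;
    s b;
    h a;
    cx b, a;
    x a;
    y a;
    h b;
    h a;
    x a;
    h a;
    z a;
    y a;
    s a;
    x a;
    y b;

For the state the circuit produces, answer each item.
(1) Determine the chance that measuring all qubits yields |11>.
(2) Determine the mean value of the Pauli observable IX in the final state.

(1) Outcome |11> occurs with probability 1/4. Key observation: gates 12-15 undo each other exactly, leaving only the rest of the circuit to track.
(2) The observable IX averages to -1.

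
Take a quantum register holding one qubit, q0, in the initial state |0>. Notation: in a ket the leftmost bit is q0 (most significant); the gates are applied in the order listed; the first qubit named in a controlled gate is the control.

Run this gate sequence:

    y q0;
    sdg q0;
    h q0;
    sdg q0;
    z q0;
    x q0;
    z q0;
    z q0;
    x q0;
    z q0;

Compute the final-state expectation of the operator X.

The expectation value of X is 0. Key observation: the block from step 5 through step 10 cancels to the identity and can be dropped.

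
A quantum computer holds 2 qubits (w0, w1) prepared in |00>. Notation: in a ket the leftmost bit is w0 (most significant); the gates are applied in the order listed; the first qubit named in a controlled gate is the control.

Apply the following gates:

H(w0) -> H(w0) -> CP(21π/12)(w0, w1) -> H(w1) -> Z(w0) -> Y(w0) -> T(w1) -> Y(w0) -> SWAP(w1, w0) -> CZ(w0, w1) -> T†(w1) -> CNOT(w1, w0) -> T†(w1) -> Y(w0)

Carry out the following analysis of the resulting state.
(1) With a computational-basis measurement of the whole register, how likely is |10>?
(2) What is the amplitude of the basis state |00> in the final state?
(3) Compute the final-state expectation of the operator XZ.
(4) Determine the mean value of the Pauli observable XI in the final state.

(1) The probability of measuring |10> is 1/2. Key observation: steps 1-2 multiply out to the identity, so the circuit reduces to the remaining gates.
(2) The amplitude on |00> is -sqrt(2)*exp(3*I*pi/4)/2.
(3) The observable XZ averages to -sqrt(2)/2.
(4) In the final state, XI has expectation -sqrt(2)/2.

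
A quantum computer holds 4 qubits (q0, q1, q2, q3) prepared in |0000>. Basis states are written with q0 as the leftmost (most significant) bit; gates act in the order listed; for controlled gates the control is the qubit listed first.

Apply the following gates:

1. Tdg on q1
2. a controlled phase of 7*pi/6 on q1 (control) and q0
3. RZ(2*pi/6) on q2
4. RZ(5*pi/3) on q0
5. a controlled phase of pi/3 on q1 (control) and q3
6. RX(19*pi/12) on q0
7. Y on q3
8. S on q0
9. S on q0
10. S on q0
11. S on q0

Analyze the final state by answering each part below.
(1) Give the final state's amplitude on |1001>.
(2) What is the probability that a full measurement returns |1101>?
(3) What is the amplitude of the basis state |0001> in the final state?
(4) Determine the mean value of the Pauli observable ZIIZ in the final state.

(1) The final state's coefficient on |1001> equals -sqrt(3*sqrt(2) + 6)/4 + sqrt(2 - sqrt(2))/4.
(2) The probability of measuring |1101> is 0.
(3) The final state's coefficient on |0001> equals I*sqrt(6 - 3*sqrt(2))/4 + I*sqrt(sqrt(2) + 2)/4.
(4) In the final state, ZIIZ has expectation -sqrt(6)/4 + sqrt(2)/4.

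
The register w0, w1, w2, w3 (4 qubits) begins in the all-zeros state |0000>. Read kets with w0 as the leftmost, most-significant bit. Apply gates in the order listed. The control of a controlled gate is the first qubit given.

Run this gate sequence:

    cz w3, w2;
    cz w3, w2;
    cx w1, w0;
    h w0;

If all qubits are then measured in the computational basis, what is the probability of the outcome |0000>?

The probability of measuring |0000> is 1/2. Key observation: the block from step 1 through step 2 cancels to the identity and can be dropped.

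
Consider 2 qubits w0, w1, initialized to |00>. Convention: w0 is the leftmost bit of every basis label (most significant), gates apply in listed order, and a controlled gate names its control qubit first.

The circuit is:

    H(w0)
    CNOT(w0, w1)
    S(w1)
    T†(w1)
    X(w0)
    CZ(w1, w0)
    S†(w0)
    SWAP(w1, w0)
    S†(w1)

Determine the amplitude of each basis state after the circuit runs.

After the circuit, the state carries amplitude 0 on |00>, -sqrt(2)/2 on |01>, sqrt(2)*exp(I*pi/4)/2 on |10>, 0 on |11>.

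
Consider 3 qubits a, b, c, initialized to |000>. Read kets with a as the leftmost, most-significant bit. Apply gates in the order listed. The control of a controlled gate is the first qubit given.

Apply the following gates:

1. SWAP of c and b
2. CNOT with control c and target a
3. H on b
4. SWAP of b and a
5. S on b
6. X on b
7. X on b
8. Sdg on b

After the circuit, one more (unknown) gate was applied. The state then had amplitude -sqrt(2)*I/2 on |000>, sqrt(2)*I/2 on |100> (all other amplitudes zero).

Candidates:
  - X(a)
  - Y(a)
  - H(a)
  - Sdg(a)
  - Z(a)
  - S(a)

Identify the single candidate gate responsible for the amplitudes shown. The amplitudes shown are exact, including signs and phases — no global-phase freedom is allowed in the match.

It was Y(a) that produced the state shown. Key observation: steps 5-8 multiply out to the identity, so the circuit reduces to the remaining gates.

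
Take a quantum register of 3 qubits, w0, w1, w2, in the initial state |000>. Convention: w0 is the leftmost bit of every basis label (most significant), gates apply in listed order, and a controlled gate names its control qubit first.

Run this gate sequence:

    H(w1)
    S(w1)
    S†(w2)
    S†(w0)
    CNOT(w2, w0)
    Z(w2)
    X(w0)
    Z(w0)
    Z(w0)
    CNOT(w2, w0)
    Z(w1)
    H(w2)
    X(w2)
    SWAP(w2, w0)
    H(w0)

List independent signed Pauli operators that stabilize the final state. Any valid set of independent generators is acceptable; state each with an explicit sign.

One valid set of independent stabilizer generators is -IYI, +ZII, -IIZ (any independent generating set of the same group is equally correct).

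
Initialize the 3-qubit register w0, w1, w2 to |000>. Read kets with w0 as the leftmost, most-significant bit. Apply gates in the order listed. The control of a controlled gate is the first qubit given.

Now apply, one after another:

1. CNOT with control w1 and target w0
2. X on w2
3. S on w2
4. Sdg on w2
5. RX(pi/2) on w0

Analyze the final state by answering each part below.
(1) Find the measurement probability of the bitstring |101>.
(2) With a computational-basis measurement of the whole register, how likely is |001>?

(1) Outcome |101> occurs with probability 1/2.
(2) The probability of measuring |001> is 1/2.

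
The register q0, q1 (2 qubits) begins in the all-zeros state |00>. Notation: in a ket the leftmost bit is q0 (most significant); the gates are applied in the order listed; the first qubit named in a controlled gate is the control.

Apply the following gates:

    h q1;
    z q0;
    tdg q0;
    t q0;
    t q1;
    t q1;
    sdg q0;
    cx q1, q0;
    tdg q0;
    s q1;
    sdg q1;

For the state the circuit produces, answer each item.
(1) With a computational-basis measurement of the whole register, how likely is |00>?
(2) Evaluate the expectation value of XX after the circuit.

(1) Outcome |00> occurs with probability 1/2. Key observation: steps 10-11 multiply out to the identity, so the circuit reduces to the remaining gates.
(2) In the final state, XX has expectation sqrt(2)/2.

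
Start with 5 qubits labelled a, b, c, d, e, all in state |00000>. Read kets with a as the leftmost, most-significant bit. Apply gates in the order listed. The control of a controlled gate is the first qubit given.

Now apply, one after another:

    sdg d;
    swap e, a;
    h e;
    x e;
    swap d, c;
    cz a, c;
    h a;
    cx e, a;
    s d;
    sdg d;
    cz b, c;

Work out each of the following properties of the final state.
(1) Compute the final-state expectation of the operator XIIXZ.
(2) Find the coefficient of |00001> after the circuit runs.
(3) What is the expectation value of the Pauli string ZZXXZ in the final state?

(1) The expectation value of XIIXZ is 0.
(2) The amplitude on |00001> is 1/2.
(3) In the final state, ZZXXZ has expectation 0.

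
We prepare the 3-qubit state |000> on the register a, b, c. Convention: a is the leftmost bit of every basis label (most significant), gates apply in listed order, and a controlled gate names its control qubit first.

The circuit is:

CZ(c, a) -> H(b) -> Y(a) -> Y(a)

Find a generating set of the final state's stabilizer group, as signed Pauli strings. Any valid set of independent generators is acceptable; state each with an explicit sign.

The stabilizer group can be generated by +IXI, +ZII, +IIZ, among other valid generating sets.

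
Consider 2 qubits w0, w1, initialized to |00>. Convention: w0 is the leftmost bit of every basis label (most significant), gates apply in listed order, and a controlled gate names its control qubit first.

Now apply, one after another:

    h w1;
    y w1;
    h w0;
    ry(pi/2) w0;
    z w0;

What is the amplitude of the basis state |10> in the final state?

|10> carries amplitude sqrt(2)*I/2 in the final state.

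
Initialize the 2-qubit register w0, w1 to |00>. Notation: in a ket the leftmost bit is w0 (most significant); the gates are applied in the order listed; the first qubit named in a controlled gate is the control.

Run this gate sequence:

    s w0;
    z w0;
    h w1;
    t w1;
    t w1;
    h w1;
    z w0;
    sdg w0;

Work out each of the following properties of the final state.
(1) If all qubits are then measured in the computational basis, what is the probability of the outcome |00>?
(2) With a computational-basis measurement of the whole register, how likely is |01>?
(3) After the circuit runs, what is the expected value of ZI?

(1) A full measurement returns |00> with probability 1/2.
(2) Outcome |01> occurs with probability 1/2.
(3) In the final state, ZI has expectation 1.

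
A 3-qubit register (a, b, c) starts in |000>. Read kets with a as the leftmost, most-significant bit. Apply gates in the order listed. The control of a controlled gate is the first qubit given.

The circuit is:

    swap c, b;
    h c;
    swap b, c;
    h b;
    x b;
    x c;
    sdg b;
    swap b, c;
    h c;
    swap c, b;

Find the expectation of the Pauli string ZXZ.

The observable ZXZ averages to 1.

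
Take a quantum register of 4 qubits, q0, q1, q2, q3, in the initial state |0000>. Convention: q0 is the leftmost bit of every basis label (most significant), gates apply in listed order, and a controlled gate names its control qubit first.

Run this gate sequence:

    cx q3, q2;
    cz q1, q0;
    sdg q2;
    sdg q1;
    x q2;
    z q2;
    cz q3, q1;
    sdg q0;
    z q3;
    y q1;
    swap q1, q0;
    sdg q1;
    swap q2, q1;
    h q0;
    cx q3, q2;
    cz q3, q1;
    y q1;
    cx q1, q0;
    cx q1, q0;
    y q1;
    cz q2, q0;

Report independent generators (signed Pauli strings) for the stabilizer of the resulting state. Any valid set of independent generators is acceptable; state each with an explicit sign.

The stabilizer group can be generated by -XIII, -IZII, +IIZI, +IIIZ, among other valid generating sets. Key observation: gates 17-20 undo each other exactly, leaving only the rest of the circuit to track.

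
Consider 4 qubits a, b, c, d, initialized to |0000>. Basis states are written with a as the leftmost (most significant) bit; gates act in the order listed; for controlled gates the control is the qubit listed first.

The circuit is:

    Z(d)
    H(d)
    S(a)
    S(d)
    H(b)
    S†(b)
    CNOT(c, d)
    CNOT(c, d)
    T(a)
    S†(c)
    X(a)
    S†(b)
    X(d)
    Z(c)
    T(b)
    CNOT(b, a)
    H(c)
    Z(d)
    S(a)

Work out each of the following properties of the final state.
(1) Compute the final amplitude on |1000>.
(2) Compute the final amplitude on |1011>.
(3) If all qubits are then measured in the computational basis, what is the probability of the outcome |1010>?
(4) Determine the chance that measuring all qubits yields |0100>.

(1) The amplitude on |1000> is -sqrt(2)/4. Key observation: steps 7-8 multiply out to the identity, so the circuit reduces to the remaining gates.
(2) The amplitude on |1011> is -sqrt(2)*I/4.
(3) The probability of measuring |1010> is 1/8.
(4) Outcome |0100> occurs with probability 1/8.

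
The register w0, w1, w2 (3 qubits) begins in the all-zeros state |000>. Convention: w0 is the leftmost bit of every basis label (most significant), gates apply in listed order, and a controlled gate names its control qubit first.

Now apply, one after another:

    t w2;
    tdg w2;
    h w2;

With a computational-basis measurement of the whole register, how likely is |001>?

A full measurement returns |001> with probability 1/2.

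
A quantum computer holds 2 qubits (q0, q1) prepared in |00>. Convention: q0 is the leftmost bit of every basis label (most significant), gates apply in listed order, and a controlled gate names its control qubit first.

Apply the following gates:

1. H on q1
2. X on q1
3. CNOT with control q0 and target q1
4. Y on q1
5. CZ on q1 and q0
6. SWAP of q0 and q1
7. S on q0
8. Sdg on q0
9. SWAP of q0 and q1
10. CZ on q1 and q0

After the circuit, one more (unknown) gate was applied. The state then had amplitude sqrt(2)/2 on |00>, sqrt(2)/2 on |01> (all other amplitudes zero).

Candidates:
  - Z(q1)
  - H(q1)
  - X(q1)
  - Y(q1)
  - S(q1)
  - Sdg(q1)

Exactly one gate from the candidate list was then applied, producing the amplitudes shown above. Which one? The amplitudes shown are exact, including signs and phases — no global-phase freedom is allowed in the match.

The unique candidate consistent with the amplitudes is Y(q1). Key observation: steps 5-10 multiply out to the identity, so the circuit reduces to the remaining gates.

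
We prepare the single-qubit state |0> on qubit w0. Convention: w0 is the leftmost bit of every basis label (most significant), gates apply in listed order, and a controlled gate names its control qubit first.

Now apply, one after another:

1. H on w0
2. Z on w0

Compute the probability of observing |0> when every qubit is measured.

The probability of measuring |0> is 1/2.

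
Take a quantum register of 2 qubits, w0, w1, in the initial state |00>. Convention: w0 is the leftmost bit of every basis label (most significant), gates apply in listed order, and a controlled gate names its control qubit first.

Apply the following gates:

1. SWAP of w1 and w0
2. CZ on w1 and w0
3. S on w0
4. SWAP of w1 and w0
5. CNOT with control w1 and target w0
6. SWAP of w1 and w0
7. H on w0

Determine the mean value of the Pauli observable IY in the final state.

In the final state, IY has expectation 0.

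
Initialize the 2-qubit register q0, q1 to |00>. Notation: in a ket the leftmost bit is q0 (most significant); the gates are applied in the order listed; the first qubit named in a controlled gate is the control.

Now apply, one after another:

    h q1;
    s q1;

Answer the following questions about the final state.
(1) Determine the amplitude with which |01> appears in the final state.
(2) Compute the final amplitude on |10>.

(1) The final state's coefficient on |01> equals sqrt(2)*I/2.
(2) The amplitude on |10> is 0.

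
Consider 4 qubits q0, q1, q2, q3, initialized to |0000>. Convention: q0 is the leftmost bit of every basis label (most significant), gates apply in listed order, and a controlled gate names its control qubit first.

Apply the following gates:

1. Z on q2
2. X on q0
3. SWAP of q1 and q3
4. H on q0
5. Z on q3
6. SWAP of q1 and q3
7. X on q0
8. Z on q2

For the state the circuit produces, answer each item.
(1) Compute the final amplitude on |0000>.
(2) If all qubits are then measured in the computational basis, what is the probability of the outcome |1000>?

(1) |0000> carries amplitude -sqrt(2)/2 in the final state.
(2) The probability of measuring |1000> is 1/2.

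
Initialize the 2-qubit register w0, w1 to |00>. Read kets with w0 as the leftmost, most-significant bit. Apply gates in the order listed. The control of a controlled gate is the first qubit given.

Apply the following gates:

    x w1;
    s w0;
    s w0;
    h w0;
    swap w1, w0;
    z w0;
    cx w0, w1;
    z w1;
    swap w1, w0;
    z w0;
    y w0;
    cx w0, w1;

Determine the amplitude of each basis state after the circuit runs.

The resulting statevector has amplitude 0 on |00>, sqrt(2)*I/2 on |01>, -sqrt(2)*I/2 on |10>, 0 on |11>.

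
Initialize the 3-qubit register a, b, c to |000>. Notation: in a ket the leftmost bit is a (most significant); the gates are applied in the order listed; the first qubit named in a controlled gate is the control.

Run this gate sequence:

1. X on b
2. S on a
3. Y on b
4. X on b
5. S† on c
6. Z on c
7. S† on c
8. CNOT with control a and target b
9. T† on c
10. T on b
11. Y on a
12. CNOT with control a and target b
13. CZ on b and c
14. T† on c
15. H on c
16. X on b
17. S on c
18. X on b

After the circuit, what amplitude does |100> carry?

The amplitude on |100> is sqrt(2)*exp(I*pi/4)/2.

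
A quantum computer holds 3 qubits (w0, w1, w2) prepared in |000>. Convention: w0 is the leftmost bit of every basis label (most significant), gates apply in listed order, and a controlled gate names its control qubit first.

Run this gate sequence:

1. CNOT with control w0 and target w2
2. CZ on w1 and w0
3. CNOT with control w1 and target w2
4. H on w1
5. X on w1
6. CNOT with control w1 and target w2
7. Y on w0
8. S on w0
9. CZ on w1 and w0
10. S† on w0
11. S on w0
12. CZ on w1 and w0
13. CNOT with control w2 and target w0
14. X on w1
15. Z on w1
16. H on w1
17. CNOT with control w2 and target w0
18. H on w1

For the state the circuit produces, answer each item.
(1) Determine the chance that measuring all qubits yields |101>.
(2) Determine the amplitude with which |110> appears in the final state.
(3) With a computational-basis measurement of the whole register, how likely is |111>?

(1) The probability of measuring |101> is 1/2. Key observation: the block from step 9 through step 12 cancels to the identity and can be dropped.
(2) The final state's coefficient on |110> equals sqrt(2)/2.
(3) A full measurement returns |111> with probability 0.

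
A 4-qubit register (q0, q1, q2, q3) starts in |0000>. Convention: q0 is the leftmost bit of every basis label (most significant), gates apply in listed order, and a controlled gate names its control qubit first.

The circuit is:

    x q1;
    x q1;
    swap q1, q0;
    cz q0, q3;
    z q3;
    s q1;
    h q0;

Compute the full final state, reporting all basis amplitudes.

After the circuit, the state carries amplitude sqrt(2)/2 on |0000>, sqrt(2)/2 on |1000>, and 0 on every other basis state. Key observation: steps 1-2 multiply out to the identity, so the circuit reduces to the remaining gates.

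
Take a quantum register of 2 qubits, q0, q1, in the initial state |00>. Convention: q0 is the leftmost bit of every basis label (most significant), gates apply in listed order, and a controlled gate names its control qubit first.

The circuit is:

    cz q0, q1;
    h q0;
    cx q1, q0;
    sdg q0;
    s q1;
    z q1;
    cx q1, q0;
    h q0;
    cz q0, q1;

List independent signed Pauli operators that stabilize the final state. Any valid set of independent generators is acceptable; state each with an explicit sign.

The final state is stabilized by the group generated by +YI, +IZ; other independent generating sets are equally valid.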